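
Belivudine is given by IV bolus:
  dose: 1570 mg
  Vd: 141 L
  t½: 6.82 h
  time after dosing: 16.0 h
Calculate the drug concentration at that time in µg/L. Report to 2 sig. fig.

C₀ = Dose / Vd = 1570 / 141 = 11.13 mg/L
k = ln2 / t½ = 0.693147 / 6.82 = 0.1016 h⁻¹
C = C₀ · e^(−k·t) = 11.13 × e^(−0.1016 × 16.0)
  = 11.13 × 0.1968 = 2.190 mg/L
Convert: 2.190 mg/L × 1000 = 2190 µg/L

2200 µg/L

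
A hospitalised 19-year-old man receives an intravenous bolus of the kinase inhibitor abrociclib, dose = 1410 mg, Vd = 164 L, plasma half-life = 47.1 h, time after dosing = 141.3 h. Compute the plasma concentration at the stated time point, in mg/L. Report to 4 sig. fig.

1.075 mg/L

C₀ = Dose / Vd = 1410 / 164 = 8.598 mg/L
k = ln2 / t½ = 0.693147 / 47.1 = 0.01472 h⁻¹
t / t½ = 141.3 / 47.1 = 3 half-lives
C = C₀ × (1/2)^3 = 8.598 × 0.1250 = 1.075 mg/L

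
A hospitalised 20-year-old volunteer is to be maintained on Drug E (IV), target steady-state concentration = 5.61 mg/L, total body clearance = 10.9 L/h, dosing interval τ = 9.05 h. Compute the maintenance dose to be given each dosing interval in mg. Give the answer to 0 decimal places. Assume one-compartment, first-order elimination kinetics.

At steady state, Dose/τ = Css × CL.
Dose = Css × CL × τ = 5.61 × 10.90 × 9.05 = 553.4 mg

553 mg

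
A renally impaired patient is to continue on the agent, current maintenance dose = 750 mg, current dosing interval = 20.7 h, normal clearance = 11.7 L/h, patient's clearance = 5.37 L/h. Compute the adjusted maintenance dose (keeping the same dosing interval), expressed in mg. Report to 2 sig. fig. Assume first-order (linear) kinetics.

To keep the same average steady-state level, dosing rate must scale with clearance.
CL ratio = 5.37 / 11.7 = 0.4590
New dose (same interval) = 750 × 0.4590 = 344.3 mg

340 mg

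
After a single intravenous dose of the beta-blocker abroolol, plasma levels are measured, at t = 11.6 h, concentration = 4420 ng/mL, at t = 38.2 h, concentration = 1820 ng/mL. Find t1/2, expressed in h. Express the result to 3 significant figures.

20.8 h

k = ln(C₁/C₂) / (t₂ − t₁) = ln(4420/1820) / (38.2 − 11.6)
  = 0.8873 / 26.60 = 0.03336 h⁻¹
t½ = ln2 / k = 0.693147 / 0.03336 = 20.78 h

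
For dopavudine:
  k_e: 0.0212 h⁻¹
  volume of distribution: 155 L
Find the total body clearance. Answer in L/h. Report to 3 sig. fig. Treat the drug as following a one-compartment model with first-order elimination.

3.29 L/h

CL = k × Vd = 0.0212 × 155 = 3.286 L/h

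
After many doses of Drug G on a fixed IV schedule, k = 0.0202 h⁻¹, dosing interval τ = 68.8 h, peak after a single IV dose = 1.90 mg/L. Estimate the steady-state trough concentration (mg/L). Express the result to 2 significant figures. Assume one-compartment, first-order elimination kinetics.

0.63 mg/L

e^(−kτ) = e^(−0.02020 × 68.8) = 0.2491
Accumulation ratio R = 1 / (1 − e^(−kτ)) = 1 / (1 − 0.2491) = 1.332
Steady-state trough = C₀ × R × e^(−kτ) = 1.90 × 1.332 × 0.2491 = 0.6304 mg/L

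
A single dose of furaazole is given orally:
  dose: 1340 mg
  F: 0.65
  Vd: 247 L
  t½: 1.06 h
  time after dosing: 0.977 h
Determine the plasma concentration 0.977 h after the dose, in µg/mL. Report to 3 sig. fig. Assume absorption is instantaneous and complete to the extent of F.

Amount reaching circulation = F × Dose = 0.65 × 1340 = 871.0 mg
C₀ = F·Dose / Vd = 871.0 / 247 = 3.526 mg/L
k = ln2 / t½ = 0.693147 / 1.06 = 0.6539 h⁻¹
C = C₀ · e^(−k·t) = 3.526 × e^(−0.6539 × 0.977)
  = 3.526 × 0.5279 = 1.861 mg/L
(1.861 mg/L = 1.861 µg/mL)

1.86 µg/mL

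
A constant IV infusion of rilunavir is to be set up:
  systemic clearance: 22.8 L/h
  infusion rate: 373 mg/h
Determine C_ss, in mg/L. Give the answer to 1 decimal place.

16.4 mg/L

At steady state Css = R₀ / CL = 373 / 22.80 = 16.36 mg/L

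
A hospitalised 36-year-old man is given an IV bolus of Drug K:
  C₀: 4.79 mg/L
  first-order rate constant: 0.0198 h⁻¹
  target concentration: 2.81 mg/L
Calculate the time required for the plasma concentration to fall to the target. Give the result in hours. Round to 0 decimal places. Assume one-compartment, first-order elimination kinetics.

27 h

t = ln(C₀ / C) / k = ln(4.790 / 2.81) / 0.01980
  = ln(1.705) / 0.01980 = 0.5336 / 0.01980 = 26.95 h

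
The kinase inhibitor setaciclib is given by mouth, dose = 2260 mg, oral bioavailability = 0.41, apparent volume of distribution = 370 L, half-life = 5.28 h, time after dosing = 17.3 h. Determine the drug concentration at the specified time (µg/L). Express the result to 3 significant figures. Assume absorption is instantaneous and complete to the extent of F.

Amount reaching circulation = F × Dose = 0.41 × 2260 = 926.6 mg
C₀ = F·Dose / Vd = 926.6 / 370 = 2.504 mg/L
k = ln2 / t½ = 0.693147 / 5.28 = 0.1313 h⁻¹
C = C₀ · e^(−k·t) = 2.504 × e^(−0.1313 × 17.3)
  = 2.504 × 0.1032 = 0.2584 mg/L
Convert: 0.2584 mg/L × 1000 = 258.4 µg/L

258 µg/L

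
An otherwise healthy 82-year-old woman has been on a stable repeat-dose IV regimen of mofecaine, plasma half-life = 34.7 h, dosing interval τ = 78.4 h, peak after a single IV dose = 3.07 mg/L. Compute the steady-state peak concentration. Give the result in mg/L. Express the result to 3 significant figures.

3.88 mg/L

k = ln2 / t½ = 0.693147 / 34.7 = 0.01998 h⁻¹
e^(−kτ) = e^(−0.01998 × 78.4) = 0.2088
Accumulation ratio R = 1 / (1 − e^(−kτ)) = 1 / (1 − 0.2088) = 1.264
Steady-state peak = C₀ × R = 3.07 × 1.264 = 3.880 mg/L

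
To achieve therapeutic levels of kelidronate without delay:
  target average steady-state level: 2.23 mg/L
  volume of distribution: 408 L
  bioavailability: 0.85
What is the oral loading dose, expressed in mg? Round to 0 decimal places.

LD = Css × Vd / F = 2.23 × 408 / 0.85 = 1070 mg

1070 mg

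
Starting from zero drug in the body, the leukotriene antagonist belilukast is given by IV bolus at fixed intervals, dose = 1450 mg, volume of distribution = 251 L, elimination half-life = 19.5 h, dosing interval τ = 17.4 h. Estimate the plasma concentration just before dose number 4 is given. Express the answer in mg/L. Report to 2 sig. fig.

5.7 mg/L

C₀ per dose = Dose / Vd = 1450 / 251 = 5.777 mg/L
k = ln2 / t½ = 0.693147 / 19.5 = 0.03555 h⁻¹
Fraction remaining after one interval: r = e^(−kτ) = e^(−0.03555 × 17.4) = 0.5387
Before dose 4, 3 doses have been given (aged 1τ, 2τ, 3τ).
C_trough = C₀ × (r + r² + … + r^3) = C₀ × r(1−r^3)/(1−r)
        = 5.777 × 0.5387 × (1 − 0.1563) / (1 − 0.5387) = 5.692 mg/L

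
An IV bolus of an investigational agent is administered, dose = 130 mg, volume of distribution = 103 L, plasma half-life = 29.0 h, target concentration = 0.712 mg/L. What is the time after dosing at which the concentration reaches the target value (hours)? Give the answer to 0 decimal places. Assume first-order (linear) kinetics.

24 h

C₀ = Dose / Vd = 130.0 / 103 = 1.262 mg/L
k = ln2 / t½ = 0.693147 / 29.0 = 0.02390 h⁻¹
t = ln(C₀ / C) / k = ln(1.262 / 0.712) / 0.02390
  = ln(1.772) / 0.02390 = 0.5721 / 0.02390 = 23.94 h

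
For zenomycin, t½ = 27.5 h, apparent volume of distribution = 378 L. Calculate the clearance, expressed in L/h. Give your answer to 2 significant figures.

k = ln2 / t½ = 0.693147 / 27.5 = 0.02521 h⁻¹
CL = k × Vd = 0.02521 × 378 = 9.529 L/h

9.5 L/h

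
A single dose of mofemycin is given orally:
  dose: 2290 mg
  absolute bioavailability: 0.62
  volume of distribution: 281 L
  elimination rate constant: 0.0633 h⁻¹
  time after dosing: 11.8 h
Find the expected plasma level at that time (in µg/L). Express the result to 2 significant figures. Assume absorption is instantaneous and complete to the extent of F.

Amount reaching circulation = F × Dose = 0.62 × 2290 = 1420 mg
C₀ = F·Dose / Vd = 1420 / 281 = 5.053 mg/L
C = C₀ · e^(−k·t) = 5.053 × e^(−0.06330 × 11.8)
  = 5.053 × 0.4738 = 2.394 mg/L
Convert: 2.394 mg/L × 1000 = 2394 µg/L

2400 µg/L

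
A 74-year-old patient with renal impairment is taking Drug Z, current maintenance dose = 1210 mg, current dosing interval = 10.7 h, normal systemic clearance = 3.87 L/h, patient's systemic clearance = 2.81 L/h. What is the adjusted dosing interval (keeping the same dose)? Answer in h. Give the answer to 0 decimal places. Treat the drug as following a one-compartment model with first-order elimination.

To keep the same average steady-state level, dosing rate must scale with clearance.
CL ratio = 2.81 / 3.87 = 0.7261
New interval (same dose) = 10.7 / 0.7261 = 14.74 h

15 h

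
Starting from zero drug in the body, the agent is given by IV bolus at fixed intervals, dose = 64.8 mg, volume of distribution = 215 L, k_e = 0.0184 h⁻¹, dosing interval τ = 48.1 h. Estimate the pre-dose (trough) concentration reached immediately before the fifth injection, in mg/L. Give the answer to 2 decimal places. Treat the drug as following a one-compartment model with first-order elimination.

C₀ per dose = Dose / Vd = 64.8 / 215 = 0.3014 mg/L
Fraction remaining after one interval: r = e^(−kτ) = e^(−0.01840 × 48.1) = 0.4127
Before dose 5, 4 doses have been given (aged 1τ, 2τ, 3τ, 4τ).
C_trough = C₀ × (r + r² + … + r^4) = C₀ × r(1−r^4)/(1−r)
        = 0.3014 × 0.4127 × (1 − 0.02901) / (1 − 0.4127) = 0.2057 mg/L

0.21 mg/L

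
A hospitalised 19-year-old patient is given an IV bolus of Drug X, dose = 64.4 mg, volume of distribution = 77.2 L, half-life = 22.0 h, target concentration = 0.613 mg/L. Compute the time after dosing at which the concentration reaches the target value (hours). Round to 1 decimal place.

C₀ = Dose / Vd = 64.40 / 77.2 = 0.8342 mg/L
k = ln2 / t½ = 0.693147 / 22.0 = 0.03151 h⁻¹
t = ln(C₀ / C) / k = ln(0.8342 / 0.613) / 0.03151
  = ln(1.361) / 0.03151 = 0.3082 / 0.03151 = 9.781 h

9.8 h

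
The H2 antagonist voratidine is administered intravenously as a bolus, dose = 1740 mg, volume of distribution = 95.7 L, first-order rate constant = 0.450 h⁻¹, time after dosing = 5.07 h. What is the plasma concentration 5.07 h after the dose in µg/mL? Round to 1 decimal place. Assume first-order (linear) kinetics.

C₀ = Dose / Vd = 1740 / 95.7 = 18.18 mg/L
C = C₀ · e^(−k·t) = 18.18 × e^(−0.4500 × 5.07)
  = 18.18 × 0.1021 = 1.856 mg/L
(1.856 mg/L = 1.856 µg/mL)

1.9 µg/mL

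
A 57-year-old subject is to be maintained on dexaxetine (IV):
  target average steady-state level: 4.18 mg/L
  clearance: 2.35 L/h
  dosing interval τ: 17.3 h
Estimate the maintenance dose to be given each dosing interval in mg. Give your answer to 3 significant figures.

At steady state, Dose/τ = Css × CL.
Dose = Css × CL × τ = 4.18 × 2.350 × 17.3 = 169.9 mg

170 mg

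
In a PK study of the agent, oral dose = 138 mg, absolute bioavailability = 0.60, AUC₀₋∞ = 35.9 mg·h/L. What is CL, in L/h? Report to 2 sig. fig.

2.3 L/h

CL = F·Dose / AUC = 0.60 × 138 / 35.9 = 2.306 L/h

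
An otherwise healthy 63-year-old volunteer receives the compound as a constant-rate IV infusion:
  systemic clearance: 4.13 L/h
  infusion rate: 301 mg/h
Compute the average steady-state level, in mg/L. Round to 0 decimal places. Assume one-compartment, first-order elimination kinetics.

At steady state Css = R₀ / CL = 301 / 4.130 = 72.88 mg/L

73 mg/L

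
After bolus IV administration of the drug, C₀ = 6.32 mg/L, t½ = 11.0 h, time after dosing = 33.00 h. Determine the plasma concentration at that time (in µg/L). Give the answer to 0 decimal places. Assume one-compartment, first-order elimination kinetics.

k = ln2 / t½ = 0.693147 / 11.0 = 0.06301 h⁻¹
t / t½ = 33.00 / 11.0 = 3 half-lives
C = C₀ × (1/2)^3 = 6.320 × 0.1250 = 0.7900 mg/L
Convert: 0.7900 mg/L × 1000 = 790.0 µg/L

790 µg/L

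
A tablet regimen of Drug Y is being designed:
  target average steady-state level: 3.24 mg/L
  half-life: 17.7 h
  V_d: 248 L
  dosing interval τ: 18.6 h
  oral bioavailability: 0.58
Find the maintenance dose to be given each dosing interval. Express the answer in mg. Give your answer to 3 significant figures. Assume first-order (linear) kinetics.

k = ln2 / t½ = 0.693147 / 17.7 = 0.03916 h⁻¹
CL = k × Vd = 0.03916 × 248 = 9.712 L/h
At steady state, F × (Dose/τ) = Css × CL.
Dose = Css × CL × τ / F = 3.24 × 9.712 × 18.6 / 0.58 = 1009 mg

1010 mg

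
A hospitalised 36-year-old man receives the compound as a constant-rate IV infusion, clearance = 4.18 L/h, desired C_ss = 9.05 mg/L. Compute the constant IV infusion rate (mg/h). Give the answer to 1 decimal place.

At steady state, infusion rate R₀ = Css × CL = 9.05 × 4.180 = 37.83 mg/h

37.8 mg/h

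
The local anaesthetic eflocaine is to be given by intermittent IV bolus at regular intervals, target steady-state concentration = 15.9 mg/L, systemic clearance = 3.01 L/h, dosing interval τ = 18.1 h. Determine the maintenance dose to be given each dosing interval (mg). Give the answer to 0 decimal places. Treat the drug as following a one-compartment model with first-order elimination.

At steady state, Dose/τ = Css × CL.
Dose = Css × CL × τ = 15.9 × 3.010 × 18.1 = 866.2 mg

866 mg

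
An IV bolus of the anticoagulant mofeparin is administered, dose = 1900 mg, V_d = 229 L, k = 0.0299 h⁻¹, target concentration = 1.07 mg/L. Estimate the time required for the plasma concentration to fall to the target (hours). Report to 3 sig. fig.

C₀ = Dose / Vd = 1900 / 229 = 8.297 mg/L
t = ln(C₀ / C) / k = ln(8.297 / 1.07) / 0.02990
  = ln(7.754) / 0.02990 = 2.048 / 0.02990 = 68.49 h

68.5 h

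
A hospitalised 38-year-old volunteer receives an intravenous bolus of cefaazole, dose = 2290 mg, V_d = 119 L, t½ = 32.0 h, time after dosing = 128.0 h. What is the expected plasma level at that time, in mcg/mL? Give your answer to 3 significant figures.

C₀ = Dose / Vd = 2290 / 119 = 19.24 mg/L
k = ln2 / t½ = 0.693147 / 32.0 = 0.02166 h⁻¹
t / t½ = 128.0 / 32.0 = 4 half-lives
C = C₀ × (1/2)^4 = 19.24 × 0.06250 = 1.203 mg/L
(1.203 mg/L = 1.203 mcg/mL)

1.20 mcg/mL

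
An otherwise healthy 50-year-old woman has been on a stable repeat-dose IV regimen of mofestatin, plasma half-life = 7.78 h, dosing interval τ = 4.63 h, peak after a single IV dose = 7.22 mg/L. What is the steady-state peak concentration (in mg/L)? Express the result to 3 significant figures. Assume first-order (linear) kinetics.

k = ln2 / t½ = 0.693147 / 7.78 = 0.08909 h⁻¹
e^(−kτ) = e^(−0.08909 × 4.63) = 0.6620
Accumulation ratio R = 1 / (1 − e^(−kτ)) = 1 / (1 − 0.6620) = 2.959
Steady-state peak = C₀ × R = 7.22 × 2.959 = 21.36 mg/L

21.4 mg/L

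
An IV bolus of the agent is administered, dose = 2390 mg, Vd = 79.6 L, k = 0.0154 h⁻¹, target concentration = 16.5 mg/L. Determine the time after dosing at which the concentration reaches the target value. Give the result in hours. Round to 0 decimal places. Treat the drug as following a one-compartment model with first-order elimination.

C₀ = Dose / Vd = 2390 / 79.6 = 30.03 mg/L
t = ln(C₀ / C) / k = ln(30.03 / 16.5) / 0.01540
  = ln(1.820) / 0.01540 = 0.5988 / 0.01540 = 38.88 h

39 h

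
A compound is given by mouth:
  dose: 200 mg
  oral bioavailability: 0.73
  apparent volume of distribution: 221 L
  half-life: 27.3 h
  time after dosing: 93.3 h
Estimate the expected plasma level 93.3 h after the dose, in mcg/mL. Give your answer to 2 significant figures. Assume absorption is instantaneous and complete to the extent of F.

Amount reaching circulation = F × Dose = 0.73 × 200.0 = 146.0 mg
C₀ = F·Dose / Vd = 146.0 / 221 = 0.6606 mg/L
k = ln2 / t½ = 0.693147 / 27.3 = 0.02539 h⁻¹
C = C₀ · e^(−k·t) = 0.6606 × e^(−0.02539 × 93.3)
  = 0.6606 × 0.09358 = 0.06182 mg/L
(0.06182 mg/L = 0.06182 mcg/mL)

0.062 mcg/mL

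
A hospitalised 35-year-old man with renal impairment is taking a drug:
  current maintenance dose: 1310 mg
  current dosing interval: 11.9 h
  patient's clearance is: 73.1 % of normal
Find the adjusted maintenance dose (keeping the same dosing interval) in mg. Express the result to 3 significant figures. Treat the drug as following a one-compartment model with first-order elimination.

958 mg

To keep the same average steady-state level, dosing rate must scale with clearance.
CL ratio = 73.1 / 100 = 0.7310
New dose (same interval) = 1310 × 0.7310 = 957.6 mg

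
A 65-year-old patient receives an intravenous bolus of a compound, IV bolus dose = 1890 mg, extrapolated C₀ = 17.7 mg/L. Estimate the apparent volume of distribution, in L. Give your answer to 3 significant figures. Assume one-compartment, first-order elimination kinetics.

Vd = Dose / C₀ = 1890 / 17.7 = 106.8 L

107 L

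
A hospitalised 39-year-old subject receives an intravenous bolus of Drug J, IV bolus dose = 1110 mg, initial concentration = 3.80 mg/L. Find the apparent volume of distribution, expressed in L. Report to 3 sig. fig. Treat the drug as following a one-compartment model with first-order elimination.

292 L

Vd = Dose / C₀ = 1110 / 3.80 = 292.1 L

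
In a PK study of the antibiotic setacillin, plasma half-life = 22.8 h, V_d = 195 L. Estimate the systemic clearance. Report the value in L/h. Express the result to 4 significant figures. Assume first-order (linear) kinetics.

5.928 L/h

k = ln2 / t½ = 0.693147 / 22.8 = 0.03040 h⁻¹
CL = k × Vd = 0.03040 × 195 = 5.928 L/h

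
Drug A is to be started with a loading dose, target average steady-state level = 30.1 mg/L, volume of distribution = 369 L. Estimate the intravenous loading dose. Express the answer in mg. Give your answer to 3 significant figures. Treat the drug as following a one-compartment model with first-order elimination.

11100 mg

LD = Css × Vd = 30.1 × 369 = 11110 mg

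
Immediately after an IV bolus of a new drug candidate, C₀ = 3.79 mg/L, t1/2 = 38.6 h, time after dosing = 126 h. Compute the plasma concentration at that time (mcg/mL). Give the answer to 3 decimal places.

0.394 mcg/mL

k = ln2 / t½ = 0.693147 / 38.6 = 0.01796 h⁻¹
C = C₀ · e^(−k·t) = 3.790 × e^(−0.01796 × 126)
  = 3.790 × 0.1040 = 0.3942 mg/L
(0.3942 mg/L = 0.3942 mcg/mL)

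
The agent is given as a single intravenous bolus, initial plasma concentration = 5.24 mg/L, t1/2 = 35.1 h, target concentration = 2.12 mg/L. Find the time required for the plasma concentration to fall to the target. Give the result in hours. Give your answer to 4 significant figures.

k = ln2 / t½ = 0.693147 / 35.1 = 0.01975 h⁻¹
t = ln(C₀ / C) / k = ln(5.240 / 2.12) / 0.01975
  = ln(2.472) / 0.01975 = 0.9050 / 0.01975 = 45.82 h

45.82 h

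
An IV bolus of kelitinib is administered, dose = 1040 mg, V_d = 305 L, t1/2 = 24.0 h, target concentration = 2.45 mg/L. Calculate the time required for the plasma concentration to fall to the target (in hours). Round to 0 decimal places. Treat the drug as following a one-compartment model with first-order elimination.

C₀ = Dose / Vd = 1040 / 305 = 3.410 mg/L
k = ln2 / t½ = 0.693147 / 24.0 = 0.02888 h⁻¹
t = ln(C₀ / C) / k = ln(3.410 / 2.45) / 0.02888
  = ln(1.392) / 0.02888 = 0.3307 / 0.02888 = 11.45 h

11 h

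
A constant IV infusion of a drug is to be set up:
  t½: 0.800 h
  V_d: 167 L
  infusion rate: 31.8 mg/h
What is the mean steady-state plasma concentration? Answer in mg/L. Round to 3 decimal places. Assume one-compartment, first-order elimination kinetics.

0.220 mg/L

k = ln2 / t½ = 0.693147 / 0.800 = 0.8664 h⁻¹
CL = k × Vd = 0.8664 × 167 = 144.7 L/h
At steady state Css = R₀ / CL = 31.8 / 144.7 = 0.2198 mg/L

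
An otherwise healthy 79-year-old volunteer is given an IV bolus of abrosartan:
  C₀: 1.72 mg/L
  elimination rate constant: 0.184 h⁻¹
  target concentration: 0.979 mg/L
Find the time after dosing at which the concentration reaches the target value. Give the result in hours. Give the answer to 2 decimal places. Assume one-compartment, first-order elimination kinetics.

3.06 h

t = ln(C₀ / C) / k = ln(1.720 / 0.979) / 0.1840
  = ln(1.757) / 0.1840 = 0.5636 / 0.1840 = 3.063 h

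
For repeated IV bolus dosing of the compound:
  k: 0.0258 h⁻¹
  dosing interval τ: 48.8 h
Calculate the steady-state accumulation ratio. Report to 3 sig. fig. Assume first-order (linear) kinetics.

e^(−kτ) = e^(−0.02580 × 48.8) = 0.2839
Accumulation ratio R = 1 / (1 − e^(−kτ)) = 1 / (1 − 0.2839) = 1.396

1.40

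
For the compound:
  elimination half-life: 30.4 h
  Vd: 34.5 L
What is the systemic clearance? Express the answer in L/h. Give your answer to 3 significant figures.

0.787 L/h

k = ln2 / t½ = 0.693147 / 30.4 = 0.02280 h⁻¹
CL = k × Vd = 0.02280 × 34.5 = 0.7866 L/h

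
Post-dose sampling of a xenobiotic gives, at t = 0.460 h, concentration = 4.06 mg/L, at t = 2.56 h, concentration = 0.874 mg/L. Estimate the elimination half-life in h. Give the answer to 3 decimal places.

k = ln(C₁/C₂) / (t₂ − t₁) = ln(4.06/0.874) / (2.56 − 0.460)
  = 1.536 / 2.100 = 0.7314 h⁻¹
t½ = ln2 / k = 0.693147 / 0.7314 = 0.9477 h

0.948 h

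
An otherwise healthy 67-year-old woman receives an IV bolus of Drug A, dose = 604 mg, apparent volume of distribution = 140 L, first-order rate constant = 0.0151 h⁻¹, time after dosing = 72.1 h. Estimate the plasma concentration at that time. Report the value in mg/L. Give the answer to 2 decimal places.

1.45 mg/L

C₀ = Dose / Vd = 604.0 / 140 = 4.314 mg/L
C = C₀ · e^(−k·t) = 4.314 × e^(−0.01510 × 72.1)
  = 4.314 × 0.3367 = 1.453 mg/L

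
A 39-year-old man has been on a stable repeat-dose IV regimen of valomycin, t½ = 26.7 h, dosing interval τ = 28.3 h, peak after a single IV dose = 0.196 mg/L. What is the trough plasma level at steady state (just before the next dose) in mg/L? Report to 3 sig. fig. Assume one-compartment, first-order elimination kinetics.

0.181 mg/L

k = ln2 / t½ = 0.693147 / 26.7 = 0.02596 h⁻¹
e^(−kτ) = e^(−0.02596 × 28.3) = 0.4797
Accumulation ratio R = 1 / (1 − e^(−kτ)) = 1 / (1 − 0.4797) = 1.922
Steady-state trough = C₀ × R × e^(−kτ) = 0.196 × 1.922 × 0.4797 = 0.1807 mg/L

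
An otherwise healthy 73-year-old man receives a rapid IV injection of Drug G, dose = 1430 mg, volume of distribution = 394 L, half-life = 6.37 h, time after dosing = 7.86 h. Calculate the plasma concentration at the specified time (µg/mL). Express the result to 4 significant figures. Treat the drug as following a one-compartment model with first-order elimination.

C₀ = Dose / Vd = 1430 / 394 = 3.629 mg/L
k = ln2 / t½ = 0.693147 / 6.37 = 0.1088 h⁻¹
C = C₀ · e^(−k·t) = 3.629 × e^(−0.1088 × 7.86)
  = 3.629 × 0.4252 = 1.543 mg/L
(1.543 mg/L = 1.543 µg/mL)

1.543 µg/mL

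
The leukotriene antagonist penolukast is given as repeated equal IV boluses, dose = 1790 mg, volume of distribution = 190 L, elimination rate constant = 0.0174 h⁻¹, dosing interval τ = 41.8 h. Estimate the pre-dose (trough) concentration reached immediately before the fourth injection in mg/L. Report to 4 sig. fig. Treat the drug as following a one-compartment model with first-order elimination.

C₀ per dose = Dose / Vd = 1790 / 190 = 9.421 mg/L
Fraction remaining after one interval: r = e^(−kτ) = e^(−0.01740 × 41.8) = 0.4832
Before dose 4, 3 doses have been given (aged 1τ, 2τ, 3τ).
C_trough = C₀ × (r + r² + … + r^3) = C₀ × r(1−r^3)/(1−r)
        = 9.421 × 0.4832 × (1 − 0.1128) / (1 − 0.4832) = 7.815 mg/L

7.815 mg/L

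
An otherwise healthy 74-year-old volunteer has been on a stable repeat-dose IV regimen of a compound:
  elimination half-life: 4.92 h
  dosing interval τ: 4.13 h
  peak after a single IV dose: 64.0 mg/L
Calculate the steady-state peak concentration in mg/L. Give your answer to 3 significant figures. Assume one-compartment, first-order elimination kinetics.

k = ln2 / t½ = 0.693147 / 4.92 = 0.1409 h⁻¹
e^(−kτ) = e^(−0.1409 × 4.13) = 0.5588
Accumulation ratio R = 1 / (1 − e^(−kτ)) = 1 / (1 − 0.5588) = 2.267
Steady-state peak = C₀ × R = 64.0 × 2.267 = 145.1 mg/L

145 mg/L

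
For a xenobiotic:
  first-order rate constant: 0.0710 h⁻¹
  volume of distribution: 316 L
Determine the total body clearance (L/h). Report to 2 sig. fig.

22 L/h

CL = k × Vd = 0.0710 × 316 = 22.44 L/h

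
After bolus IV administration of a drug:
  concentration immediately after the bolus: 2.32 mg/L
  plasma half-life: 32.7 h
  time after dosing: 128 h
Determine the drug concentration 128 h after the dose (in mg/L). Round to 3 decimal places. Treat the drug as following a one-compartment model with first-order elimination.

0.154 mg/L

k = ln2 / t½ = 0.693147 / 32.7 = 0.02120 h⁻¹
C = C₀ · e^(−k·t) = 2.320 × e^(−0.02120 × 128)
  = 2.320 × 0.06630 = 0.1538 mg/L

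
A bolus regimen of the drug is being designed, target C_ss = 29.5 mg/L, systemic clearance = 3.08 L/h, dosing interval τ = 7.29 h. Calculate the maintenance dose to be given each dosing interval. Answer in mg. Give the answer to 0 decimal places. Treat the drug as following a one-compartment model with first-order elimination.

At steady state, Dose/τ = Css × CL.
Dose = Css × CL × τ = 29.5 × 3.080 × 7.29 = 662.4 mg

662 mg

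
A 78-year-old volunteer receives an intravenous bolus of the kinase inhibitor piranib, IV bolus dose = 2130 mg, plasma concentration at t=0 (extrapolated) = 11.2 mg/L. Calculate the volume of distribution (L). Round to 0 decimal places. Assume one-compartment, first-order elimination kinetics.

190 L

Vd = Dose / C₀ = 2130 / 11.2 = 190.2 L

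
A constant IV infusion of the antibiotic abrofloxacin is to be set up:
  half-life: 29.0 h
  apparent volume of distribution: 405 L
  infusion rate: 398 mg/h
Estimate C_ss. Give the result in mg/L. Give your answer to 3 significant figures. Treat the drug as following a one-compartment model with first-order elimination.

k = ln2 / t½ = 0.693147 / 29.0 = 0.02390 h⁻¹
CL = k × Vd = 0.02390 × 405 = 9.680 L/h
At steady state Css = R₀ / CL = 398 / 9.680 = 41.12 mg/L

41.1 mg/L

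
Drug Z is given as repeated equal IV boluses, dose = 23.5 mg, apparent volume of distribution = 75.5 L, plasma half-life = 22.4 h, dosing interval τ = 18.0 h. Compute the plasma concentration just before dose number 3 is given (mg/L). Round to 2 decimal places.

0.28 mg/L

C₀ per dose = Dose / Vd = 23.5 / 75.5 = 0.3113 mg/L
k = ln2 / t½ = 0.693147 / 22.4 = 0.03094 h⁻¹
Fraction remaining after one interval: r = e^(−kτ) = e^(−0.03094 × 18.0) = 0.5730
Before dose 3, 2 doses have been given (aged 1τ, 2τ).
C_trough = C₀ × (r + r²) = 0.3113 × (0.5730 + 0.3283) = 0.2806 mg/L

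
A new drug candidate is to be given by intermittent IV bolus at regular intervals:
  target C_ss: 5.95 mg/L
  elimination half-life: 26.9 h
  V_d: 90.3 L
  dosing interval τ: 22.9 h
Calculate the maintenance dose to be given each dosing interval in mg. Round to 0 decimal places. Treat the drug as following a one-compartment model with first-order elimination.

k = ln2 / t½ = 0.693147 / 26.9 = 0.02577 h⁻¹
CL = k × Vd = 0.02577 × 90.3 = 2.327 L/h
At steady state, Dose/τ = Css × CL.
Dose = Css × CL × τ = 5.95 × 2.327 × 22.9 = 317.1 mg

317 mg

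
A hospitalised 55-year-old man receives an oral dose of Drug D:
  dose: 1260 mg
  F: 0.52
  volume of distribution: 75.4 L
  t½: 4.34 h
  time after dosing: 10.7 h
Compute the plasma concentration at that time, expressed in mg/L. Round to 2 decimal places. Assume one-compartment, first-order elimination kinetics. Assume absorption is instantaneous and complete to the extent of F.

1.57 mg/L

Amount reaching circulation = F × Dose = 0.52 × 1260 = 655.2 mg
C₀ = F·Dose / Vd = 655.2 / 75.4 = 8.690 mg/L
k = ln2 / t½ = 0.693147 / 4.34 = 0.1597 h⁻¹
C = C₀ · e^(−k·t) = 8.690 × e^(−0.1597 × 10.7)
  = 8.690 × 0.1811 = 1.574 mg/L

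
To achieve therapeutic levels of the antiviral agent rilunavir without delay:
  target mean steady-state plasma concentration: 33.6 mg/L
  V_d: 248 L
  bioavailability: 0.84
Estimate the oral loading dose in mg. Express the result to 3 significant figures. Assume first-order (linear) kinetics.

9920 mg

LD = Css × Vd / F = 33.6 × 248 / 0.84 = 9920 mg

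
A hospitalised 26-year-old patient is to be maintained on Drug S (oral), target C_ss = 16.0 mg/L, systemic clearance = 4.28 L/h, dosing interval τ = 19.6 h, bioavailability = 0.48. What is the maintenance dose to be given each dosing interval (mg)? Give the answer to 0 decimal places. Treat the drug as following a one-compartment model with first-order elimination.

2796 mg

At steady state, F × (Dose/τ) = Css × CL.
Dose = Css × CL × τ / F = 16.0 × 4.280 × 19.6 / 0.48 = 2796 mg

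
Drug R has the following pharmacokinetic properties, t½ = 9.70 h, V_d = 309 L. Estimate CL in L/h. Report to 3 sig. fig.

k = ln2 / t½ = 0.693147 / 9.70 = 0.07146 h⁻¹
CL = k × Vd = 0.07146 × 309 = 22.08 L/h

22.1 L/h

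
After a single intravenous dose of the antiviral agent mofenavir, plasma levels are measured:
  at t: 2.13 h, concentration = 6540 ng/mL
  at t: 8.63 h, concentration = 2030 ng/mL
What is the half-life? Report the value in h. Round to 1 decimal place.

3.9 h

k = ln(C₁/C₂) / (t₂ − t₁) = ln(6540/2030) / (8.63 − 2.13)
  = 1.170 / 6.500 = 0.1800 h⁻¹
t½ = ln2 / k = 0.693147 / 0.1800 = 3.851 h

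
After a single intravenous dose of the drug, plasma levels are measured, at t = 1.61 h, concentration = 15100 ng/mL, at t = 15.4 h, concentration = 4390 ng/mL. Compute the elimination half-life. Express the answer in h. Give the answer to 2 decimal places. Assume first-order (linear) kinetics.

7.74 h

k = ln(C₁/C₂) / (t₂ − t₁) = ln(15100/4390) / (15.4 − 1.61)
  = 1.235 / 13.79 = 0.08956 h⁻¹
t½ = ln2 / k = 0.693147 / 0.08956 = 7.739 h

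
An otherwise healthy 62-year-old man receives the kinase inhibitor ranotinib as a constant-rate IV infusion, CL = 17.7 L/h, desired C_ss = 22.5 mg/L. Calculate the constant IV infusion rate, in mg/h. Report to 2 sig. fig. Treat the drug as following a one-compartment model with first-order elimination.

400 mg/h

At steady state, infusion rate R₀ = Css × CL = 22.5 × 17.70 = 398.3 mg/h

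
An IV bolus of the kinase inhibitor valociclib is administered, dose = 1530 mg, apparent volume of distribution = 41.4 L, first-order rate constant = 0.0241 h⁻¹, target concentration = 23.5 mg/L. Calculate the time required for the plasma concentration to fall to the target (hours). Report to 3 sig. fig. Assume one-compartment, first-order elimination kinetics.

18.8 h

C₀ = Dose / Vd = 1530 / 41.4 = 36.96 mg/L
t = ln(C₀ / C) / k = ln(36.96 / 23.5) / 0.02410
  = ln(1.573) / 0.02410 = 0.4530 / 0.02410 = 18.80 h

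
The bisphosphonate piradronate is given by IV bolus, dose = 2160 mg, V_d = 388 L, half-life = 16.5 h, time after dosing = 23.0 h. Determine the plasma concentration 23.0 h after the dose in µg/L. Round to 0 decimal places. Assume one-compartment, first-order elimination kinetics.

C₀ = Dose / Vd = 2160 / 388 = 5.567 mg/L
k = ln2 / t½ = 0.693147 / 16.5 = 0.04201 h⁻¹
C = C₀ · e^(−k·t) = 5.567 × e^(−0.04201 × 23.0)
  = 5.567 × 0.3805 = 2.118 mg/L
Convert: 2.118 mg/L × 1000 = 2118 µg/L

2118 µg/L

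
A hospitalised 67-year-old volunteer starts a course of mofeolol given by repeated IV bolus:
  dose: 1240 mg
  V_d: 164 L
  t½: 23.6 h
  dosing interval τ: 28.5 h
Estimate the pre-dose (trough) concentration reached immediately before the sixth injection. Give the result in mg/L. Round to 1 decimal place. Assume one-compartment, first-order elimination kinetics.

C₀ per dose = Dose / Vd = 1240 / 164 = 7.561 mg/L
k = ln2 / t½ = 0.693147 / 23.6 = 0.02937 h⁻¹
Fraction remaining after one interval: r = e^(−kτ) = e^(−0.02937 × 28.5) = 0.4330
Before dose 6, 5 doses have been given (aged 1τ, 2τ, 3τ, 4τ, 5τ).
C_trough = C₀ × (r + r² + … + r^5) = C₀ × r(1−r^5)/(1−r)
        = 7.561 × 0.4330 × (1 − 0.01522) / (1 − 0.4330) = 5.686 mg/L

5.7 mg/L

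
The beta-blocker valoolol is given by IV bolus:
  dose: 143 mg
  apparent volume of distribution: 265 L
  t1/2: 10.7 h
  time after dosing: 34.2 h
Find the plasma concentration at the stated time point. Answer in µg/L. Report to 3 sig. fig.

58.9 µg/L

C₀ = Dose / Vd = 143.0 / 265 = 0.5396 mg/L
k = ln2 / t½ = 0.693147 / 10.7 = 0.06478 h⁻¹
C = C₀ · e^(−k·t) = 0.5396 × e^(−0.06478 × 34.2)
  = 0.5396 × 0.1091 = 0.05887 mg/L
Convert: 0.05887 mg/L × 1000 = 58.87 µg/L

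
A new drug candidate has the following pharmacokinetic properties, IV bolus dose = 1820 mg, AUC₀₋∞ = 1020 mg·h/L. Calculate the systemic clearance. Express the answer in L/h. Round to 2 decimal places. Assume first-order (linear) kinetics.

1.78 L/h

CL = Dose / AUC = 1820 / 1020 = 1.784 L/h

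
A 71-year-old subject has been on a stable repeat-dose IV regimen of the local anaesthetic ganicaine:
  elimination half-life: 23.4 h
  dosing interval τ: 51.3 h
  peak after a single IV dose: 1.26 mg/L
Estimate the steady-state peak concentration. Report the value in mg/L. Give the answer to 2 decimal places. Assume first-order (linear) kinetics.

k = ln2 / t½ = 0.693147 / 23.4 = 0.02962 h⁻¹
e^(−kτ) = e^(−0.02962 × 51.3) = 0.2188
Accumulation ratio R = 1 / (1 − e^(−kτ)) = 1 / (1 − 0.2188) = 1.280
Steady-state peak = C₀ × R = 1.26 × 1.280 = 1.613 mg/L

1.61 mg/L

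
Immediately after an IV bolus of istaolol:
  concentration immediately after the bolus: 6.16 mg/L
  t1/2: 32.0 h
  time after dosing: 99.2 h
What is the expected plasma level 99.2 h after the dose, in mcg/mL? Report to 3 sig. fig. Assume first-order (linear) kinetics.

0.718 mcg/mL

k = ln2 / t½ = 0.693147 / 32.0 = 0.02166 h⁻¹
C = C₀ · e^(−k·t) = 6.160 × e^(−0.02166 × 99.2)
  = 6.160 × 0.1166 = 0.7183 mg/L
(0.7183 mg/L = 0.7183 mcg/mL)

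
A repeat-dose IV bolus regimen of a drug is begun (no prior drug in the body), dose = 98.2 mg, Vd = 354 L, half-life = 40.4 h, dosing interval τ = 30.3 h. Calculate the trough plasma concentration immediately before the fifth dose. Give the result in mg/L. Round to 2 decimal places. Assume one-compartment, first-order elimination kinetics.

C₀ per dose = Dose / Vd = 98.2 / 354 = 0.2774 mg/L
k = ln2 / t½ = 0.693147 / 40.4 = 0.01716 h⁻¹
Fraction remaining after one interval: r = e^(−kτ) = e^(−0.01716 × 30.3) = 0.5946
Before dose 5, 4 doses have been given (aged 1τ, 2τ, 3τ, 4τ).
C_trough = C₀ × (r + r² + … + r^4) = C₀ × r(1−r^4)/(1−r)
        = 0.2774 × 0.5946 × (1 − 0.1250) / (1 − 0.5946) = 0.3560 mg/L

0.36 mg/L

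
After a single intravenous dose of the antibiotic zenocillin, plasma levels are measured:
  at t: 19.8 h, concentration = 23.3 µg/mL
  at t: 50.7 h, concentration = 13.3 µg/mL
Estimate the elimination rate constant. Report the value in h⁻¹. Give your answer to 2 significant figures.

0.018 h⁻¹

k = ln(C₁/C₂) / (t₂ − t₁) = ln(23.3/13.3) / (50.7 − 19.8)
  = 0.5607 / 30.90 = 0.01815 h⁻¹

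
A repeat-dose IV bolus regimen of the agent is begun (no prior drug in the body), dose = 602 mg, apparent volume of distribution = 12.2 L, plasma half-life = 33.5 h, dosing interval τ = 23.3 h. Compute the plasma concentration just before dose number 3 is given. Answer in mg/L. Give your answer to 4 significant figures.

C₀ per dose = Dose / Vd = 602 / 12.2 = 49.34 mg/L
k = ln2 / t½ = 0.693147 / 33.5 = 0.02069 h⁻¹
Fraction remaining after one interval: r = e^(−kτ) = e^(−0.02069 × 23.3) = 0.6175
Before dose 3, 2 doses have been given (aged 1τ, 2τ).
C_trough = C₀ × (r + r²) = 49.34 × (0.6175 + 0.3813) = 49.28 mg/L

49.28 mg/L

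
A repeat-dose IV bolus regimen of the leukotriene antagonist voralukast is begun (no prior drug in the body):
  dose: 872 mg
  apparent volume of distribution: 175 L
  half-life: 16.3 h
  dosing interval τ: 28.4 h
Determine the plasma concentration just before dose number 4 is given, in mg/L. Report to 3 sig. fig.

2.07 mg/L

C₀ per dose = Dose / Vd = 872 / 175 = 4.983 mg/L
k = ln2 / t½ = 0.693147 / 16.3 = 0.04252 h⁻¹
Fraction remaining after one interval: r = e^(−kτ) = e^(−0.04252 × 28.4) = 0.2989
Before dose 4, 3 doses have been given (aged 1τ, 2τ, 3τ).
C_trough = C₀ × (r + r² + … + r^3) = C₀ × r(1−r^3)/(1−r)
        = 4.983 × 0.2989 × (1 − 0.02670) / (1 − 0.2989) = 2.068 mg/L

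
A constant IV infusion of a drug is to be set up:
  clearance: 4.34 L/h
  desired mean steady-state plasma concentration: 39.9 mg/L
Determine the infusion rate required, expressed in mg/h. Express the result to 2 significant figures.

At steady state, infusion rate R₀ = Css × CL = 39.9 × 4.340 = 173.2 mg/h

170 mg/h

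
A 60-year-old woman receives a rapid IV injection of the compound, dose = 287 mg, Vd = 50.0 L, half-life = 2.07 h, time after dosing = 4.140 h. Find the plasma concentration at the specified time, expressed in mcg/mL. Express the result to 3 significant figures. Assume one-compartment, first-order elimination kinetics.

1.44 mcg/mL

C₀ = Dose / Vd = 287.0 / 50.0 = 5.740 mg/L
k = ln2 / t½ = 0.693147 / 2.07 = 0.3349 h⁻¹
t / t½ = 4.140 / 2.07 = 2 half-lives
C = C₀ × (1/2)^2 = 5.740 × 0.2500 = 1.435 mg/L
(1.435 mg/L = 1.435 mcg/mL)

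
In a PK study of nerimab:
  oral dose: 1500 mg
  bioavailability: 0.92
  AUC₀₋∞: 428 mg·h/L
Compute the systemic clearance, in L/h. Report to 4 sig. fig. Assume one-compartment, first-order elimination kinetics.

CL = F·Dose / AUC = 0.92 × 1500 / 428 = 3.224 L/h

3.224 L/h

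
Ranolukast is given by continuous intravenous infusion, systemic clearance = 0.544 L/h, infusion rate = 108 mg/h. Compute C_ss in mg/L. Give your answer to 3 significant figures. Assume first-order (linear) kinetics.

199 mg/L

At steady state Css = R₀ / CL = 108 / 0.5440 = 198.5 mg/L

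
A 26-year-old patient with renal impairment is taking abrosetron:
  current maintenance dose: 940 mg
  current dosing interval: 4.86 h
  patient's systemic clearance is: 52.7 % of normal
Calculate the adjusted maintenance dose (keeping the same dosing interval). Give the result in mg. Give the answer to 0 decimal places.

To keep the same average steady-state level, dosing rate must scale with clearance.
CL ratio = 52.7 / 100 = 0.5270
New dose (same interval) = 940 × 0.5270 = 495.4 mg

495 mg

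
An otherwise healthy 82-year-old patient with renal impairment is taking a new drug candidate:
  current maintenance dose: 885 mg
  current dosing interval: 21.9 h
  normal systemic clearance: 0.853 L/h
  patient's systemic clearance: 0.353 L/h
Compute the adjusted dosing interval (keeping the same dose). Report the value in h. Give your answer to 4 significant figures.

52.92 h

To keep the same average steady-state level, dosing rate must scale with clearance.
CL ratio = 0.353 / 0.853 = 0.4138
New interval (same dose) = 21.9 / 0.4138 = 52.92 h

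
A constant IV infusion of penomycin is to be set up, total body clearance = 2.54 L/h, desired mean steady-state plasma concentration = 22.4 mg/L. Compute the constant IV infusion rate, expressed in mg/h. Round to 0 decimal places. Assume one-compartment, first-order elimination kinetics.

At steady state, infusion rate R₀ = Css × CL = 22.4 × 2.540 = 56.90 mg/h

57 mg/h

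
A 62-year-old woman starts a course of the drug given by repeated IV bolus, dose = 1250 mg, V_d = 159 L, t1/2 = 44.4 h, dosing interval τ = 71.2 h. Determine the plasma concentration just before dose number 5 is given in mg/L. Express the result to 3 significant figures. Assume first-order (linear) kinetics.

C₀ per dose = Dose / Vd = 1250 / 159 = 7.862 mg/L
k = ln2 / t½ = 0.693147 / 44.4 = 0.01561 h⁻¹
Fraction remaining after one interval: r = e^(−kτ) = e^(−0.01561 × 71.2) = 0.3291
Before dose 5, 4 doses have been given (aged 1τ, 2τ, 3τ, 4τ).
C_trough = C₀ × (r + r² + … + r^4) = C₀ × r(1−r^4)/(1−r)
        = 7.862 × 0.3291 × (1 − 0.01173) / (1 − 0.3291) = 3.811 mg/L

3.81 mg/L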